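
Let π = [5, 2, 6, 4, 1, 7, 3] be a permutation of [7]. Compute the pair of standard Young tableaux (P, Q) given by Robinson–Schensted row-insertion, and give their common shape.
P = [1, 3, 7] / [2, 4] / [5, 6];  Q = [1, 3, 6] / [2, 4] / [5, 7];  common shape = (3, 2, 2)

Row-insert the values π_1, π_2, … into P one at a time, bumping the leftmost entry strictly greater than the inserted value down to the next row. The recording tableau Q records, in position (i, j), the step at which that cell was added to P.
  Insert 5 (step 1): P = [5];  Q = [1]
  Insert 2 (step 2): P = [2] / [5];  Q = [1] / [2]
  Insert 6 (step 3): P = [2, 6] / [5];  Q = [1, 3] / [2]
  Insert 4 (step 4): P = [2, 4] / [5, 6];  Q = [1, 3] / [2, 4]
  Insert 1 (step 5): P = [1, 4] / [2, 6] / [5];  Q = [1, 3] / [2, 4] / [5]
  Insert 7 (step 6): P = [1, 4, 7] / [2, 6] / [5];  Q = [1, 3, 6] / [2, 4] / [5]
  Insert 3 (step 7): P = [1, 3, 7] / [2, 4] / [5, 6];  Q = [1, 3, 6] / [2, 4] / [5, 7]
Final shape: (3, 2, 2).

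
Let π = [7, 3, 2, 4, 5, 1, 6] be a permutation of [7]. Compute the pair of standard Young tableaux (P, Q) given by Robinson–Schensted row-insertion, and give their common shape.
P = [1, 4, 5, 6] / [2] / [3] / [7];  Q = [1, 4, 5, 7] / [2] / [3] / [6];  common shape = (4, 1, 1, 1)

Row-insert the values π_1, π_2, … into P one at a time, bumping the leftmost entry strictly greater than the inserted value down to the next row. The recording tableau Q records, in position (i, j), the step at which that cell was added to P.
  Insert 7 (step 1): P = [7];  Q = [1]
  Insert 3 (step 2): P = [3] / [7];  Q = [1] / [2]
  Insert 2 (step 3): P = [2] / [3] / [7];  Q = [1] / [2] / [3]
  Insert 4 (step 4): P = [2, 4] / [3] / [7];  Q = [1, 4] / [2] / [3]
  Insert 5 (step 5): P = [2, 4, 5] / [3] / [7];  Q = [1, 4, 5] / [2] / [3]
  Insert 1 (step 6): P = [1, 4, 5] / [2] / [3] / [7];  Q = [1, 4, 5] / [2] / [3] / [6]
  Insert 6 (step 7): P = [1, 4, 5, 6] / [2] / [3] / [7];  Q = [1, 4, 5, 7] / [2] / [3] / [6]
Final shape: (4, 1, 1, 1).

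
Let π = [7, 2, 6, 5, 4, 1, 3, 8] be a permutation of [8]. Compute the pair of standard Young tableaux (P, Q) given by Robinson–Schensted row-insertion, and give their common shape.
P = [1, 3, 8] / [2, 4] / [5] / [6] / [7];  Q = [1, 3, 8] / [2, 7] / [4] / [5] / [6];  common shape = (3, 2, 1, 1, 1)

Row-insert the values π_1, π_2, … into P one at a time, bumping the leftmost entry strictly greater than the inserted value down to the next row. The recording tableau Q records, in position (i, j), the step at which that cell was added to P.
  Insert 7 (step 1): P = [7];  Q = [1]
  Insert 2 (step 2): P = [2] / [7];  Q = [1] / [2]
  Insert 6 (step 3): P = [2, 6] / [7];  Q = [1, 3] / [2]
  Insert 5 (step 4): P = [2, 5] / [6] / [7];  Q = [1, 3] / [2] / [4]
  Insert 4 (step 5): P = [2, 4] / [5] / [6] / [7];  Q = [1, 3] / [2] / [4] / [5]
  Insert 1 (step 6): P = [1, 4] / [2] / [5] / [6] / [7];  Q = [1, 3] / [2] / [4] / [5] / [6]
  Insert 3 (step 7): P = [1, 3] / [2, 4] / [5] / [6] / [7];  Q = [1, 3] / [2, 7] / [4] / [5] / [6]
  Insert 8 (step 8): P = [1, 3, 8] / [2, 4] / [5] / [6] / [7];  Q = [1, 3, 8] / [2, 7] / [4] / [5] / [6]
Final shape: (3, 2, 1, 1, 1).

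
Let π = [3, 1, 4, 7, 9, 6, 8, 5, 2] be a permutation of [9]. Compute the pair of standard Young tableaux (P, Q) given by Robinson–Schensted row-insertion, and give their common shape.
P = [1, 2, 5, 8] / [3, 4, 9] / [6] / [7];  Q = [1, 3, 4, 5] / [2, 6, 7] / [8] / [9];  common shape = (4, 3, 1, 1)

Row-insert the values π_1, π_2, … into P one at a time, bumping the leftmost entry strictly greater than the inserted value down to the next row. The recording tableau Q records, in position (i, j), the step at which that cell was added to P.
  Insert 3 (step 1): P = [3];  Q = [1]
  Insert 1 (step 2): P = [1] / [3];  Q = [1] / [2]
  Insert 4 (step 3): P = [1, 4] / [3];  Q = [1, 3] / [2]
  Insert 7 (step 4): P = [1, 4, 7] / [3];  Q = [1, 3, 4] / [2]
  Insert 9 (step 5): P = [1, 4, 7, 9] / [3];  Q = [1, 3, 4, 5] / [2]
  Insert 6 (step 6): P = [1, 4, 6, 9] / [3, 7];  Q = [1, 3, 4, 5] / [2, 6]
  Insert 8 (step 7): P = [1, 4, 6, 8] / [3, 7, 9];  Q = [1, 3, 4, 5] / [2, 6, 7]
  Insert 5 (step 8): P = [1, 4, 5, 8] / [3, 6, 9] / [7];  Q = [1, 3, 4, 5] / [2, 6, 7] / [8]
  Insert 2 (step 9): P = [1, 2, 5, 8] / [3, 4, 9] / [6] / [7];  Q = [1, 3, 4, 5] / [2, 6, 7] / [8] / [9]
Final shape: (4, 3, 1, 1).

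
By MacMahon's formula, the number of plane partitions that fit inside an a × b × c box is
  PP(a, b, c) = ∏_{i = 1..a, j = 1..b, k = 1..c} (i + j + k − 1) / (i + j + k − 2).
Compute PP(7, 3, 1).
PP(7, 3, 1) = 120

Evaluate the triple product over i = 1..7, j = 1..3, k = 1..1. The factors are (2/1) · (3/2) · (4/3) · (3/2) · (4/3) · (5/4) · (4/3) · (5/4) · … (21 factors total). The numerators and denominators telescope so the product is an integer; carrying out the multiplication exactly gives PP(7, 3, 1) = 120.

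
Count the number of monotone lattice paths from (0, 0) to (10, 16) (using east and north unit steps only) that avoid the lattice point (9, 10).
Number of paths = 4665089

Total paths from (0, 0) to (10, 16): C(26, 10) = 5311735. Paths through (9, 10): (paths (0, 0) → (9, 10)) × (paths (9, 10) → (10, 16)) = C(19, 9) · C(7, 1) = 92378 · 7 = 646646. Avoidance count = 5311735 − 646646 = 4665089.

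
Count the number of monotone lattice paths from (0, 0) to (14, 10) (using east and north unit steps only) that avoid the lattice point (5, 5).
Number of paths = 1456752

Total paths from (0, 0) to (14, 10): C(24, 14) = 1961256. Paths through (5, 5): (paths (0, 0) → (5, 5)) × (paths (5, 5) → (14, 10)) = C(10, 5) · C(14, 9) = 252 · 2002 = 504504. Avoidance count = 1961256 − 504504 = 1456752.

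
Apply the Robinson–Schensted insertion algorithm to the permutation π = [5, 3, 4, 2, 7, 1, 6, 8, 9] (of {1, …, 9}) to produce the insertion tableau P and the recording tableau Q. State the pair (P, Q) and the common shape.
P = [1, 4, 6, 8, 9] / [2, 7] / [3] / [5];  Q = [1, 3, 5, 8, 9] / [2, 7] / [4] / [6];  common shape = (5, 2, 1, 1)

Row-insert the values π_1, π_2, … into P one at a time, bumping the leftmost entry strictly greater than the inserted value down to the next row. The recording tableau Q records, in position (i, j), the step at which that cell was added to P.
  Insert 5 (step 1): P = [5];  Q = [1]
  Insert 3 (step 2): P = [3] / [5];  Q = [1] / [2]
  Insert 4 (step 3): P = [3, 4] / [5];  Q = [1, 3] / [2]
  Insert 2 (step 4): P = [2, 4] / [3] / [5];  Q = [1, 3] / [2] / [4]
  Insert 7 (step 5): P = [2, 4, 7] / [3] / [5];  Q = [1, 3, 5] / [2] / [4]
  Insert 1 (step 6): P = [1, 4, 7] / [2] / [3] / [5];  Q = [1, 3, 5] / [2] / [4] / [6]
  Insert 6 (step 7): P = [1, 4, 6] / [2, 7] / [3] / [5];  Q = [1, 3, 5] / [2, 7] / [4] / [6]
  Insert 8 (step 8): P = [1, 4, 6, 8] / [2, 7] / [3] / [5];  Q = [1, 3, 5, 8] / [2, 7] / [4] / [6]
  Insert 9 (step 9): P = [1, 4, 6, 8, 9] / [2, 7] / [3] / [5];  Q = [1, 3, 5, 8, 9] / [2, 7] / [4] / [6]
Final shape: (5, 2, 1, 1).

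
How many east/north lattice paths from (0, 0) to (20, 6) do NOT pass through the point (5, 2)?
Number of paths = 148834

Total paths from (0, 0) to (20, 6): C(26, 20) = 230230. Paths through (5, 2): (paths (0, 0) → (5, 2)) × (paths (5, 2) → (20, 6)) = C(7, 5) · C(19, 15) = 21 · 3876 = 81396. Avoidance count = 230230 − 81396 = 148834.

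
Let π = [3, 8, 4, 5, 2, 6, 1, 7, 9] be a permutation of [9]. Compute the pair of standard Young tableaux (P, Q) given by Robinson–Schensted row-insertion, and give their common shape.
P = [1, 4, 5, 6, 7, 9] / [2] / [3] / [8];  Q = [1, 2, 4, 6, 8, 9] / [3] / [5] / [7];  common shape = (6, 1, 1, 1)

Row-insert the values π_1, π_2, … into P one at a time, bumping the leftmost entry strictly greater than the inserted value down to the next row. The recording tableau Q records, in position (i, j), the step at which that cell was added to P.
  Insert 3 (step 1): P = [3];  Q = [1]
  Insert 8 (step 2): P = [3, 8];  Q = [1, 2]
  Insert 4 (step 3): P = [3, 4] / [8];  Q = [1, 2] / [3]
  Insert 5 (step 4): P = [3, 4, 5] / [8];  Q = [1, 2, 4] / [3]
  Insert 2 (step 5): P = [2, 4, 5] / [3] / [8];  Q = [1, 2, 4] / [3] / [5]
  Insert 6 (step 6): P = [2, 4, 5, 6] / [3] / [8];  Q = [1, 2, 4, 6] / [3] / [5]
  Insert 1 (step 7): P = [1, 4, 5, 6] / [2] / [3] / [8];  Q = [1, 2, 4, 6] / [3] / [5] / [7]
  Insert 7 (step 8): P = [1, 4, 5, 6, 7] / [2] / [3] / [8];  Q = [1, 2, 4, 6, 8] / [3] / [5] / [7]
  Insert 9 (step 9): P = [1, 4, 5, 6, 7, 9] / [2] / [3] / [8];  Q = [1, 2, 4, 6, 8, 9] / [3] / [5] / [7]
Final shape: (6, 1, 1, 1).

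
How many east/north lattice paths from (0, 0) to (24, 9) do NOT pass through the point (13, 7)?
Number of paths = 32520540

Total paths from (0, 0) to (24, 9): C(33, 24) = 38567100. Paths through (13, 7): (paths (0, 0) → (13, 7)) × (paths (13, 7) → (24, 9)) = C(20, 13) · C(13, 11) = 77520 · 78 = 6046560. Avoidance count = 38567100 − 6046560 = 32520540.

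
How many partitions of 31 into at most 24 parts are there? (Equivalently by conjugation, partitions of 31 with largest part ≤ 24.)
p(31, parts ≤ 24) = 6812

Use the recurrence p(n, m) = p(n, m−1) + p(n−m, m): either the largest part is < m (count p(n, m−1)) or the largest part is exactly m (remove one copy of m, count p(n−m, m)). With p(0, ·) = 1 this gives p(31, parts ≤ 24) = 6812. (By conjugating Young diagrams, this also counts partitions of 31 into at most 24 parts.)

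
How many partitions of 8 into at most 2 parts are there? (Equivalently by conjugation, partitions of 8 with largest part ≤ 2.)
p(8, parts ≤ 2) = 5

Partitions of 8 with all parts ≤ 2: 2+2+2+2, 2+2+2+1+1, 2+2+1+1+1+1, 2+1+1+1+1+1+1, 1+1+1+1+1+1+1+1. Count = 5.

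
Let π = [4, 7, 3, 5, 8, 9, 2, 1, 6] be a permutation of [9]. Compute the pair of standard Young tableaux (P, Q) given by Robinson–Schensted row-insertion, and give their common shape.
P = [1, 5, 6, 9] / [2, 7, 8] / [3] / [4];  Q = [1, 2, 5, 6] / [3, 4, 9] / [7] / [8];  common shape = (4, 3, 1, 1)

Row-insert the values π_1, π_2, … into P one at a time, bumping the leftmost entry strictly greater than the inserted value down to the next row. The recording tableau Q records, in position (i, j), the step at which that cell was added to P.
  Insert 4 (step 1): P = [4];  Q = [1]
  Insert 7 (step 2): P = [4, 7];  Q = [1, 2]
  Insert 3 (step 3): P = [3, 7] / [4];  Q = [1, 2] / [3]
  Insert 5 (step 4): P = [3, 5] / [4, 7];  Q = [1, 2] / [3, 4]
  Insert 8 (step 5): P = [3, 5, 8] / [4, 7];  Q = [1, 2, 5] / [3, 4]
  Insert 9 (step 6): P = [3, 5, 8, 9] / [4, 7];  Q = [1, 2, 5, 6] / [3, 4]
  Insert 2 (step 7): P = [2, 5, 8, 9] / [3, 7] / [4];  Q = [1, 2, 5, 6] / [3, 4] / [7]
  Insert 1 (step 8): P = [1, 5, 8, 9] / [2, 7] / [3] / [4];  Q = [1, 2, 5, 6] / [3, 4] / [7] / [8]
  Insert 6 (step 9): P = [1, 5, 6, 9] / [2, 7, 8] / [3] / [4];  Q = [1, 2, 5, 6] / [3, 4, 9] / [7] / [8]
Final shape: (4, 3, 1, 1).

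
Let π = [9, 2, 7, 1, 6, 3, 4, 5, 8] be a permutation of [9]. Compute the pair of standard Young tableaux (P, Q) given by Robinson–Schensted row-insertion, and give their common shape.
P = [1, 3, 4, 5, 8] / [2, 6] / [7] / [9];  Q = [1, 3, 7, 8, 9] / [2, 5] / [4] / [6];  common shape = (5, 2, 1, 1)

Row-insert the values π_1, π_2, … into P one at a time, bumping the leftmost entry strictly greater than the inserted value down to the next row. The recording tableau Q records, in position (i, j), the step at which that cell was added to P.
  Insert 9 (step 1): P = [9];  Q = [1]
  Insert 2 (step 2): P = [2] / [9];  Q = [1] / [2]
  Insert 7 (step 3): P = [2, 7] / [9];  Q = [1, 3] / [2]
  Insert 1 (step 4): P = [1, 7] / [2] / [9];  Q = [1, 3] / [2] / [4]
  Insert 6 (step 5): P = [1, 6] / [2, 7] / [9];  Q = [1, 3] / [2, 5] / [4]
  Insert 3 (step 6): P = [1, 3] / [2, 6] / [7] / [9];  Q = [1, 3] / [2, 5] / [4] / [6]
  Insert 4 (step 7): P = [1, 3, 4] / [2, 6] / [7] / [9];  Q = [1, 3, 7] / [2, 5] / [4] / [6]
  Insert 5 (step 8): P = [1, 3, 4, 5] / [2, 6] / [7] / [9];  Q = [1, 3, 7, 8] / [2, 5] / [4] / [6]
  Insert 8 (step 9): P = [1, 3, 4, 5, 8] / [2, 6] / [7] / [9];  Q = [1, 3, 7, 8, 9] / [2, 5] / [4] / [6]
Final shape: (5, 2, 1, 1).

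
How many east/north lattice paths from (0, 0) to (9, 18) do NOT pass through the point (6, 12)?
Number of paths = 3127449

Total paths from (0, 0) to (9, 18): C(27, 9) = 4686825. Paths through (6, 12): (paths (0, 0) → (6, 12)) × (paths (6, 12) → (9, 18)) = C(18, 6) · C(9, 3) = 18564 · 84 = 1559376. Avoidance count = 4686825 − 1559376 = 3127449.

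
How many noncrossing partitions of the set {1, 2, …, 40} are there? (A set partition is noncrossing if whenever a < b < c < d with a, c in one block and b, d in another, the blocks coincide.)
C_40 = 2622127042276492108820

These noncrossing partitions are counted by the Catalan number C_n = (1/(n + 1)) · C(2n, n). For n = 40: C_40 = (1/41) · C(80, 40) = 107507208733336176461620/41 = 2622127042276492108820.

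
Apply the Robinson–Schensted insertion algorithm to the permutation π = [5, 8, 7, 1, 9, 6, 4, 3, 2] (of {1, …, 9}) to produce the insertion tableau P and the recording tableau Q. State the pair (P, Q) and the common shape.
P = [1, 2, 9] / [3, 6] / [4] / [5] / [7] / [8];  Q = [1, 2, 5] / [3, 6] / [4] / [7] / [8] / [9];  common shape = (3, 2, 1, 1, 1, 1)

Row-insert the values π_1, π_2, … into P one at a time, bumping the leftmost entry strictly greater than the inserted value down to the next row. The recording tableau Q records, in position (i, j), the step at which that cell was added to P.
  Insert 5 (step 1): P = [5];  Q = [1]
  Insert 8 (step 2): P = [5, 8];  Q = [1, 2]
  Insert 7 (step 3): P = [5, 7] / [8];  Q = [1, 2] / [3]
  Insert 1 (step 4): P = [1, 7] / [5] / [8];  Q = [1, 2] / [3] / [4]
  Insert 9 (step 5): P = [1, 7, 9] / [5] / [8];  Q = [1, 2, 5] / [3] / [4]
  Insert 6 (step 6): P = [1, 6, 9] / [5, 7] / [8];  Q = [1, 2, 5] / [3, 6] / [4]
  Insert 4 (step 7): P = [1, 4, 9] / [5, 6] / [7] / [8];  Q = [1, 2, 5] / [3, 6] / [4] / [7]
  Insert 3 (step 8): P = [1, 3, 9] / [4, 6] / [5] / [7] / [8];  Q = [1, 2, 5] / [3, 6] / [4] / [7] / [8]
  Insert 2 (step 9): P = [1, 2, 9] / [3, 6] / [4] / [5] / [7] / [8];  Q = [1, 2, 5] / [3, 6] / [4] / [7] / [8] / [9]
Final shape: (3, 2, 1, 1, 1, 1).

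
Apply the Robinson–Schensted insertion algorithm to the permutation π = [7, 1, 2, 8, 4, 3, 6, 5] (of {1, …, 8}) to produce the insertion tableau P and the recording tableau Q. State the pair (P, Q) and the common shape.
P = [1, 2, 3, 5] / [4, 6] / [7, 8];  Q = [1, 3, 4, 7] / [2, 5] / [6, 8];  common shape = (4, 2, 2)

Row-insert the values π_1, π_2, … into P one at a time, bumping the leftmost entry strictly greater than the inserted value down to the next row. The recording tableau Q records, in position (i, j), the step at which that cell was added to P.
  Insert 7 (step 1): P = [7];  Q = [1]
  Insert 1 (step 2): P = [1] / [7];  Q = [1] / [2]
  Insert 2 (step 3): P = [1, 2] / [7];  Q = [1, 3] / [2]
  Insert 8 (step 4): P = [1, 2, 8] / [7];  Q = [1, 3, 4] / [2]
  Insert 4 (step 5): P = [1, 2, 4] / [7, 8];  Q = [1, 3, 4] / [2, 5]
  Insert 3 (step 6): P = [1, 2, 3] / [4, 8] / [7];  Q = [1, 3, 4] / [2, 5] / [6]
  Insert 6 (step 7): P = [1, 2, 3, 6] / [4, 8] / [7];  Q = [1, 3, 4, 7] / [2, 5] / [6]
  Insert 5 (step 8): P = [1, 2, 3, 5] / [4, 6] / [7, 8];  Q = [1, 3, 4, 7] / [2, 5] / [6, 8]
Final shape: (4, 2, 2).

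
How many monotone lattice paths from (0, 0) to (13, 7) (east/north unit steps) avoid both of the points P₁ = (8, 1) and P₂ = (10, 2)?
Number of paths = 71178

Inclusion–exclusion. Total paths: C(20, 13) = 77520. Through P₁: C(9, 8)·C(11, 5) = 4158. Through P₂: C(12, 10)·C(8, 3) = 3696. Since P₁ is strictly southwest of P₂, a monotone path through both must visit P₁ then P₂; paths through both = C(9, 8)·C(3, 2)·C(8, 3) = 1512. Avoid both = 77520 − 4158 − 3696 + 1512 = 71178.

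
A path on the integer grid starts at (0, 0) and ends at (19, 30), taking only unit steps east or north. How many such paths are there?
Number of paths = 18851684897584

A monotone lattice path from (0, 0) to (19, 30) consists of 19 east steps and 30 north steps in some order, so it is determined by which 19 of the 49 steps are east. The count is C(49, 19) = 18851684897584.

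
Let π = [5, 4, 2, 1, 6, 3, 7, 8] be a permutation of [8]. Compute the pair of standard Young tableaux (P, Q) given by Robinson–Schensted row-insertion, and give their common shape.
P = [1, 3, 7, 8] / [2, 6] / [4] / [5];  Q = [1, 5, 7, 8] / [2, 6] / [3] / [4];  common shape = (4, 2, 1, 1)

Row-insert the values π_1, π_2, … into P one at a time, bumping the leftmost entry strictly greater than the inserted value down to the next row. The recording tableau Q records, in position (i, j), the step at which that cell was added to P.
  Insert 5 (step 1): P = [5];  Q = [1]
  Insert 4 (step 2): P = [4] / [5];  Q = [1] / [2]
  Insert 2 (step 3): P = [2] / [4] / [5];  Q = [1] / [2] / [3]
  Insert 1 (step 4): P = [1] / [2] / [4] / [5];  Q = [1] / [2] / [3] / [4]
  Insert 6 (step 5): P = [1, 6] / [2] / [4] / [5];  Q = [1, 5] / [2] / [3] / [4]
  Insert 3 (step 6): P = [1, 3] / [2, 6] / [4] / [5];  Q = [1, 5] / [2, 6] / [3] / [4]
  Insert 7 (step 7): P = [1, 3, 7] / [2, 6] / [4] / [5];  Q = [1, 5, 7] / [2, 6] / [3] / [4]
  Insert 8 (step 8): P = [1, 3, 7, 8] / [2, 6] / [4] / [5];  Q = [1, 5, 7, 8] / [2, 6] / [3] / [4]
Final shape: (4, 2, 1, 1).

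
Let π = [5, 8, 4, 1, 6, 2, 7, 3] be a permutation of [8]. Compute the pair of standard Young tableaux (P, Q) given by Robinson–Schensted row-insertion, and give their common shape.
P = [1, 2, 3] / [4, 6, 7] / [5, 8];  Q = [1, 2, 7] / [3, 5, 8] / [4, 6];  common shape = (3, 3, 2)

Row-insert the values π_1, π_2, … into P one at a time, bumping the leftmost entry strictly greater than the inserted value down to the next row. The recording tableau Q records, in position (i, j), the step at which that cell was added to P.
  Insert 5 (step 1): P = [5];  Q = [1]
  Insert 8 (step 2): P = [5, 8];  Q = [1, 2]
  Insert 4 (step 3): P = [4, 8] / [5];  Q = [1, 2] / [3]
  Insert 1 (step 4): P = [1, 8] / [4] / [5];  Q = [1, 2] / [3] / [4]
  Insert 6 (step 5): P = [1, 6] / [4, 8] / [5];  Q = [1, 2] / [3, 5] / [4]
  Insert 2 (step 6): P = [1, 2] / [4, 6] / [5, 8];  Q = [1, 2] / [3, 5] / [4, 6]
  Insert 7 (step 7): P = [1, 2, 7] / [4, 6] / [5, 8];  Q = [1, 2, 7] / [3, 5] / [4, 6]
  Insert 3 (step 8): P = [1, 2, 3] / [4, 6, 7] / [5, 8];  Q = [1, 2, 7] / [3, 5, 8] / [4, 6]
Final shape: (3, 3, 2).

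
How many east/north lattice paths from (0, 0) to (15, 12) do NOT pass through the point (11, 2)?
Number of paths = 17305782

Total paths from (0, 0) to (15, 12): C(27, 15) = 17383860. Paths through (11, 2): (paths (0, 0) → (11, 2)) × (paths (11, 2) → (15, 12)) = C(13, 11) · C(14, 4) = 78 · 1001 = 78078. Avoidance count = 17383860 − 78078 = 17305782.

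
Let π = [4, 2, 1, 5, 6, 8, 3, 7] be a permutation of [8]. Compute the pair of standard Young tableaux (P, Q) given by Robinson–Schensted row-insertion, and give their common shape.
P = [1, 3, 6, 7] / [2, 5, 8] / [4];  Q = [1, 4, 5, 6] / [2, 7, 8] / [3];  common shape = (4, 3, 1)

Row-insert the values π_1, π_2, … into P one at a time, bumping the leftmost entry strictly greater than the inserted value down to the next row. The recording tableau Q records, in position (i, j), the step at which that cell was added to P.
  Insert 4 (step 1): P = [4];  Q = [1]
  Insert 2 (step 2): P = [2] / [4];  Q = [1] / [2]
  Insert 1 (step 3): P = [1] / [2] / [4];  Q = [1] / [2] / [3]
  Insert 5 (step 4): P = [1, 5] / [2] / [4];  Q = [1, 4] / [2] / [3]
  Insert 6 (step 5): P = [1, 5, 6] / [2] / [4];  Q = [1, 4, 5] / [2] / [3]
  Insert 8 (step 6): P = [1, 5, 6, 8] / [2] / [4];  Q = [1, 4, 5, 6] / [2] / [3]
  Insert 3 (step 7): P = [1, 3, 6, 8] / [2, 5] / [4];  Q = [1, 4, 5, 6] / [2, 7] / [3]
  Insert 7 (step 8): P = [1, 3, 6, 7] / [2, 5, 8] / [4];  Q = [1, 4, 5, 6] / [2, 7, 8] / [3]
Final shape: (4, 3, 1).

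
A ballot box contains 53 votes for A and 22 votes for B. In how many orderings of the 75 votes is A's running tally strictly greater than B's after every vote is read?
Strict-lead orderings = 2134132110284251752

Total orderings of the 75 votes with 53 for A: C(75, 53) = 5163222847461899400. By the Bertrand ballot formula (Cycle Lemma / reflection principle), the number of orderings in which A is strictly ahead of B throughout is (p − q)/(p + q) · C(p + q, p) = (53 − 22)/(53 + 22) · 5163222847461899400 = 2134132110284251752.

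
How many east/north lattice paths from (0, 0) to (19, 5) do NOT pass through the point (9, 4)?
Number of paths = 34639

Total paths from (0, 0) to (19, 5): C(24, 19) = 42504. Paths through (9, 4): (paths (0, 0) → (9, 4)) × (paths (9, 4) → (19, 5)) = C(13, 9) · C(11, 10) = 715 · 11 = 7865. Avoidance count = 42504 − 7865 = 34639.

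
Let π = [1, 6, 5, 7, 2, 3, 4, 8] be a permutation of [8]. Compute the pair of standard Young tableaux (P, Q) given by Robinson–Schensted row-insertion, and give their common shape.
P = [1, 2, 3, 4, 8] / [5, 7] / [6];  Q = [1, 2, 4, 7, 8] / [3, 6] / [5];  common shape = (5, 2, 1)

Row-insert the values π_1, π_2, … into P one at a time, bumping the leftmost entry strictly greater than the inserted value down to the next row. The recording tableau Q records, in position (i, j), the step at which that cell was added to P.
  Insert 1 (step 1): P = [1];  Q = [1]
  Insert 6 (step 2): P = [1, 6];  Q = [1, 2]
  Insert 5 (step 3): P = [1, 5] / [6];  Q = [1, 2] / [3]
  Insert 7 (step 4): P = [1, 5, 7] / [6];  Q = [1, 2, 4] / [3]
  Insert 2 (step 5): P = [1, 2, 7] / [5] / [6];  Q = [1, 2, 4] / [3] / [5]
  Insert 3 (step 6): P = [1, 2, 3] / [5, 7] / [6];  Q = [1, 2, 4] / [3, 6] / [5]
  Insert 4 (step 7): P = [1, 2, 3, 4] / [5, 7] / [6];  Q = [1, 2, 4, 7] / [3, 6] / [5]
  Insert 8 (step 8): P = [1, 2, 3, 4, 8] / [5, 7] / [6];  Q = [1, 2, 4, 7, 8] / [3, 6] / [5]
Final shape: (5, 2, 1).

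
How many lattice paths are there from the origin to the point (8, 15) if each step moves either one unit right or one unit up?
Number of paths = 490314

A monotone lattice path from (0, 0) to (8, 15) consists of 8 east steps and 15 north steps in some order, so it is determined by which 8 of the 23 steps are east. The count is C(23, 8) = 490314.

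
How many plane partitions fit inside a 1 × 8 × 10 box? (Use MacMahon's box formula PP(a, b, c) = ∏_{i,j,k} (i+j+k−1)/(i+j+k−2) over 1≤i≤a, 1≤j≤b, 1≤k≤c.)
PP(1, 8, 10) = 43758

Evaluate the triple product over i = 1..1, j = 1..8, k = 1..10. The factors are (2/1) · (3/2) · (4/3) · (5/4) · (6/5) · (7/6) · (8/7) · (9/8) · … (80 factors total). The numerators and denominators telescope so the product is an integer; carrying out the multiplication exactly gives PP(1, 8, 10) = 43758.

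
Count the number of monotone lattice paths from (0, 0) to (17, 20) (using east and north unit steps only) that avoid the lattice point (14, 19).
Number of paths = 12630131910

Total paths from (0, 0) to (17, 20): C(37, 17) = 15905368710. Paths through (14, 19): (paths (0, 0) → (14, 19)) × (paths (14, 19) → (17, 20)) = C(33, 14) · C(4, 3) = 818809200 · 4 = 3275236800. Avoidance count = 15905368710 − 3275236800 = 12630131910.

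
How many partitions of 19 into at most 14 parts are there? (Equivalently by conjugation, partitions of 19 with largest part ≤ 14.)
p(19, parts ≤ 14) = 478

Use the recurrence p(n, m) = p(n, m−1) + p(n−m, m): either the largest part is < m (count p(n, m−1)) or the largest part is exactly m (remove one copy of m, count p(n−m, m)). With p(0, ·) = 1 this gives p(19, parts ≤ 14) = 478. (By conjugating Young diagrams, this also counts partitions of 19 into at most 14 parts.)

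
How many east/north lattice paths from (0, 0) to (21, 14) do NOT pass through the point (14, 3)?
Number of paths = 2298319080

Total paths from (0, 0) to (21, 14): C(35, 21) = 2319959400. Paths through (14, 3): (paths (0, 0) → (14, 3)) × (paths (14, 3) → (21, 14)) = C(17, 14) · C(18, 7) = 680 · 31824 = 21640320. Avoidance count = 2319959400 − 21640320 = 2298319080.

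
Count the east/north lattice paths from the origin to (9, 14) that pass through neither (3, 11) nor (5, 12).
Number of paths = 710174

Inclusion–exclusion. Total paths: C(23, 9) = 817190. Through P₁: C(14, 3)·C(9, 6) = 30576. Through P₂: C(17, 5)·C(6, 4) = 92820. Since P₁ is strictly southwest of P₂, a monotone path through both must visit P₁ then P₂; paths through both = C(14, 3)·C(3, 2)·C(6, 4) = 16380. Avoid both = 817190 − 30576 − 92820 + 16380 = 710174.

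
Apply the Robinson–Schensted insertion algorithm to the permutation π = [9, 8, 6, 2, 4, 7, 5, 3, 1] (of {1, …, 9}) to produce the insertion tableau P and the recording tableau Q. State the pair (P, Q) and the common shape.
P = [1, 3, 5] / [2, 7] / [4] / [6] / [8] / [9];  Q = [1, 5, 6] / [2, 7] / [3] / [4] / [8] / [9];  common shape = (3, 2, 1, 1, 1, 1)

Row-insert the values π_1, π_2, … into P one at a time, bumping the leftmost entry strictly greater than the inserted value down to the next row. The recording tableau Q records, in position (i, j), the step at which that cell was added to P.
  Insert 9 (step 1): P = [9];  Q = [1]
  Insert 8 (step 2): P = [8] / [9];  Q = [1] / [2]
  Insert 6 (step 3): P = [6] / [8] / [9];  Q = [1] / [2] / [3]
  Insert 2 (step 4): P = [2] / [6] / [8] / [9];  Q = [1] / [2] / [3] / [4]
  Insert 4 (step 5): P = [2, 4] / [6] / [8] / [9];  Q = [1, 5] / [2] / [3] / [4]
  Insert 7 (step 6): P = [2, 4, 7] / [6] / [8] / [9];  Q = [1, 5, 6] / [2] / [3] / [4]
  Insert 5 (step 7): P = [2, 4, 5] / [6, 7] / [8] / [9];  Q = [1, 5, 6] / [2, 7] / [3] / [4]
  Insert 3 (step 8): P = [2, 3, 5] / [4, 7] / [6] / [8] / [9];  Q = [1, 5, 6] / [2, 7] / [3] / [4] / [8]
  Insert 1 (step 9): P = [1, 3, 5] / [2, 7] / [4] / [6] / [8] / [9];  Q = [1, 5, 6] / [2, 7] / [3] / [4] / [8] / [9]
Final shape: (3, 2, 1, 1, 1, 1).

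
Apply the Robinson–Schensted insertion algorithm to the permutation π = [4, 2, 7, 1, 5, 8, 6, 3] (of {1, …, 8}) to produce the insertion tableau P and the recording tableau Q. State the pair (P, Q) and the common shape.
P = [1, 3, 6] / [2, 5, 8] / [4, 7];  Q = [1, 3, 6] / [2, 5, 7] / [4, 8];  common shape = (3, 3, 2)

Row-insert the values π_1, π_2, … into P one at a time, bumping the leftmost entry strictly greater than the inserted value down to the next row. The recording tableau Q records, in position (i, j), the step at which that cell was added to P.
  Insert 4 (step 1): P = [4];  Q = [1]
  Insert 2 (step 2): P = [2] / [4];  Q = [1] / [2]
  Insert 7 (step 3): P = [2, 7] / [4];  Q = [1, 3] / [2]
  Insert 1 (step 4): P = [1, 7] / [2] / [4];  Q = [1, 3] / [2] / [4]
  Insert 5 (step 5): P = [1, 5] / [2, 7] / [4];  Q = [1, 3] / [2, 5] / [4]
  Insert 8 (step 6): P = [1, 5, 8] / [2, 7] / [4];  Q = [1, 3, 6] / [2, 5] / [4]
  Insert 6 (step 7): P = [1, 5, 6] / [2, 7, 8] / [4];  Q = [1, 3, 6] / [2, 5, 7] / [4]
  Insert 3 (step 8): P = [1, 3, 6] / [2, 5, 8] / [4, 7];  Q = [1, 3, 6] / [2, 5, 7] / [4, 8]
Final shape: (3, 3, 2).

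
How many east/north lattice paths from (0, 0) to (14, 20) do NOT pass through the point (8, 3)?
Number of paths = 1375319385

Total paths from (0, 0) to (14, 20): C(34, 14) = 1391975640. Paths through (8, 3): (paths (0, 0) → (8, 3)) × (paths (8, 3) → (14, 20)) = C(11, 8) · C(23, 6) = 165 · 100947 = 16656255. Avoidance count = 1391975640 − 16656255 = 1375319385.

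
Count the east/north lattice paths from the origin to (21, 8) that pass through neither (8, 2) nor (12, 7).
Number of paths = 2624025

Inclusion–exclusion. Total paths: C(29, 21) = 4292145. Through P₁: C(10, 8)·C(19, 13) = 1220940. Through P₂: C(19, 12)·C(10, 9) = 503880. Since P₁ is strictly southwest of P₂, a monotone path through both must visit P₁ then P₂; paths through both = C(10, 8)·C(9, 4)·C(10, 9) = 56700. Avoid both = 4292145 − 1220940 − 503880 + 56700 = 2624025.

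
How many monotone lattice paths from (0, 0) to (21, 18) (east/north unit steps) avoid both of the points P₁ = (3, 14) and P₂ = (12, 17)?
Number of paths = 61836706440

Inclusion–exclusion. Total paths: C(39, 21) = 62359143990. Through P₁: C(17, 3)·C(22, 18) = 4974200. Through P₂: C(29, 12)·C(10, 9) = 518959350. Since P₁ is strictly southwest of P₂, a monotone path through both must visit P₁ then P₂; paths through both = C(17, 3)·C(12, 9)·C(10, 9) = 1496000. Avoid both = 62359143990 − 4974200 − 518959350 + 1496000 = 61836706440.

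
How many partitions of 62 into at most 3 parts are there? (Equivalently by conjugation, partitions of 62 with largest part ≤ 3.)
p(62, parts ≤ 3) = 352

Use the recurrence p(n, m) = p(n, m−1) + p(n−m, m): either the largest part is < m (count p(n, m−1)) or the largest part is exactly m (remove one copy of m, count p(n−m, m)). With p(0, ·) = 1 this gives p(62, parts ≤ 3) = 352. (By conjugating Young diagrams, this also counts partitions of 62 into at most 3 parts.)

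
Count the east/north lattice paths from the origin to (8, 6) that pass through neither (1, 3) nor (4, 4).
Number of paths = 1713

Inclusion–exclusion. Total paths: C(14, 8) = 3003. Through P₁: C(4, 1)·C(10, 7) = 480. Through P₂: C(8, 4)·C(6, 4) = 1050. Since P₁ is strictly southwest of P₂, a monotone path through both must visit P₁ then P₂; paths through both = C(4, 1)·C(4, 3)·C(6, 4) = 240. Avoid both = 3003 − 480 − 1050 + 240 = 1713.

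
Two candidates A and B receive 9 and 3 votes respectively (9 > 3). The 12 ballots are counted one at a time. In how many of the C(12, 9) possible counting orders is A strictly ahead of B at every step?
Strict-lead orderings = 110

Total orderings of the 12 votes with 9 for A: C(12, 9) = 220. By the Bertrand ballot formula (Cycle Lemma / reflection principle), the number of orderings in which A is strictly ahead of B throughout is (p − q)/(p + q) · C(p + q, p) = (9 − 3)/(9 + 3) · 220 = 110.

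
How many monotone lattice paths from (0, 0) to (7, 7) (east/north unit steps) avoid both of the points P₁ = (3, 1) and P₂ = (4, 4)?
Number of paths = 1512

Inclusion–exclusion. Total paths: C(14, 7) = 3432. Through P₁: C(4, 3)·C(10, 4) = 840. Through P₂: C(8, 4)·C(6, 3) = 1400. Since P₁ is strictly southwest of P₂, a monotone path through both must visit P₁ then P₂; paths through both = C(4, 3)·C(4, 1)·C(6, 3) = 320. Avoid both = 3432 − 840 − 1400 + 320 = 1512.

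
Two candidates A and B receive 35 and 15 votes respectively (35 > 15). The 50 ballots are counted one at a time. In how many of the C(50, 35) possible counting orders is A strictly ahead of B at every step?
Strict-lead orderings = 900331830048

Total orderings of the 50 votes with 35 for A: C(50, 35) = 2250829575120. By the Bertrand ballot formula (Cycle Lemma / reflection principle), the number of orderings in which A is strictly ahead of B throughout is (p − q)/(p + q) · C(p + q, p) = (35 − 15)/(35 + 15) · 2250829575120 = 900331830048.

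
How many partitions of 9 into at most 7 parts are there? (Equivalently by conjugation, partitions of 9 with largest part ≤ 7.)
p(9, parts ≤ 7) = 28

Partitions of 9 with all parts ≤ 7: 7+2, 7+1+1, 6+3, 6+2+1, 6+1+1+1, 5+4, 5+3+1, 5+2+2, 5+2+1+1, 5+1+1+1+1, 4+4+1, 4+3+2, 4+3+1+1, 4+2+2+1, 4+2+1+1+1, 4+1+1+1+1+1, 3+3+3, 3+3+2+1, 3+3+1+1+1, 3+2+2+2, 3+2+2+1+1, 3+2+1+1+1+1, 3+1+1+1+1+1+1, 2+2+2+2+1, 2+2+2+1+1+1, 2+2+1+1+1+1+1, 2+1+1+1+1+1+1+1, 1+1+1+1+1+1+1+1+1. Count = 28.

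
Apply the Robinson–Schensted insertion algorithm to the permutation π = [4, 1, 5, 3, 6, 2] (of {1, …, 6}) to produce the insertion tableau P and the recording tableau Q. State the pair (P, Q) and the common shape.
P = [1, 2, 6] / [3, 5] / [4];  Q = [1, 3, 5] / [2, 4] / [6];  common shape = (3, 2, 1)

Row-insert the values π_1, π_2, … into P one at a time, bumping the leftmost entry strictly greater than the inserted value down to the next row. The recording tableau Q records, in position (i, j), the step at which that cell was added to P.
  Insert 4 (step 1): P = [4];  Q = [1]
  Insert 1 (step 2): P = [1] / [4];  Q = [1] / [2]
  Insert 5 (step 3): P = [1, 5] / [4];  Q = [1, 3] / [2]
  Insert 3 (step 4): P = [1, 3] / [4, 5];  Q = [1, 3] / [2, 4]
  Insert 6 (step 5): P = [1, 3, 6] / [4, 5];  Q = [1, 3, 5] / [2, 4]
  Insert 2 (step 6): P = [1, 2, 6] / [3, 5] / [4];  Q = [1, 3, 5] / [2, 4] / [6]
Final shape: (3, 2, 1).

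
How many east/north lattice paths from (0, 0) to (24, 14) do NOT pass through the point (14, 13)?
Number of paths = 9448912800

Total paths from (0, 0) to (24, 14): C(38, 24) = 9669554100. Paths through (14, 13): (paths (0, 0) → (14, 13)) × (paths (14, 13) → (24, 14)) = C(27, 14) · C(11, 10) = 20058300 · 11 = 220641300. Avoidance count = 9669554100 − 220641300 = 9448912800.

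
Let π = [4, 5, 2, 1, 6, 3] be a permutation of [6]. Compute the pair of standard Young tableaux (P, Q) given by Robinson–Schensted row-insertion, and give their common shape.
P = [1, 3, 6] / [2, 5] / [4];  Q = [1, 2, 5] / [3, 6] / [4];  common shape = (3, 2, 1)

Row-insert the values π_1, π_2, … into P one at a time, bumping the leftmost entry strictly greater than the inserted value down to the next row. The recording tableau Q records, in position (i, j), the step at which that cell was added to P.
  Insert 4 (step 1): P = [4];  Q = [1]
  Insert 5 (step 2): P = [4, 5];  Q = [1, 2]
  Insert 2 (step 3): P = [2, 5] / [4];  Q = [1, 2] / [3]
  Insert 1 (step 4): P = [1, 5] / [2] / [4];  Q = [1, 2] / [3] / [4]
  Insert 6 (step 5): P = [1, 5, 6] / [2] / [4];  Q = [1, 2, 5] / [3] / [4]
  Insert 3 (step 6): P = [1, 3, 6] / [2, 5] / [4];  Q = [1, 2, 5] / [3, 6] / [4]
Final shape: (3, 2, 1).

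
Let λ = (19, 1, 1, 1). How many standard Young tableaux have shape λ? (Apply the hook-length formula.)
# SYT of shape (19, 1, 1, 1) = 1330

Hook-length formula: f^λ = n! / Π hook(c), product over all cells c of the Young diagram. For λ = (19, 1, 1, 1), n = 22 boxes. Hook lengths by row (left-to-right, top-to-bottom): [22, 18, 17, 16, 15, 14, 13, 12, 11, 10, 9, 8, 7, 6, 5, 4, 3, 2, 1]; [3]; [2]; [1]. Product of hooks = 845113329156096000. So f^λ = 22! / 845113329156096000 = 1124000727777607680000 / 845113329156096000 = 1330.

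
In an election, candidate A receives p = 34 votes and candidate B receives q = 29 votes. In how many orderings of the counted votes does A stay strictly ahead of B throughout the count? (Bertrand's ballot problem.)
Strict-lead orderings = 60278571820325425

Total orderings of the 63 votes with 34 for A: C(63, 34) = 759510004936100355. By the Bertrand ballot formula (Cycle Lemma / reflection principle), the number of orderings in which A is strictly ahead of B throughout is (p − q)/(p + q) · C(p + q, p) = (34 − 29)/(34 + 29) · 759510004936100355 = 60278571820325425.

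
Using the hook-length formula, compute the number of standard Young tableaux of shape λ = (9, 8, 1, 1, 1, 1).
# SYT of shape (9, 8, 1, 1, 1, 1) = 13856700

Hook-length formula: f^λ = n! / Π hook(c), product over all cells c of the Young diagram. For λ = (9, 8, 1, 1, 1, 1), n = 21 boxes. Hook lengths by row (left-to-right, top-to-bottom): [14, 9, 8, 7, 6, 5, 4, 3, 1]; [12, 7, 6, 5, 4, 3, 2, 1]; [4]; [3]; [2]; [1]. Product of hooks = 3687093043200. So f^λ = 21! / 3687093043200 = 51090942171709440000 / 3687093043200 = 13856700.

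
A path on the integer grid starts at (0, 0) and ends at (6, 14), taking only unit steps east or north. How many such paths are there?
Number of paths = 38760

A monotone lattice path from (0, 0) to (6, 14) consists of 6 east steps and 14 north steps in some order, so it is determined by which 6 of the 20 steps are east. The count is C(20, 6) = 38760.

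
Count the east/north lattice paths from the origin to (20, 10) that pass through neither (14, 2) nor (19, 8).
Number of paths = 23190750

Inclusion–exclusion. Total paths: C(30, 20) = 30045015. Through P₁: C(16, 14)·C(14, 6) = 360360. Through P₂: C(27, 19)·C(3, 1) = 6660225. Since P₁ is strictly southwest of P₂, a monotone path through both must visit P₁ then P₂; paths through both = C(16, 14)·C(11, 5)·C(3, 1) = 166320. Avoid both = 30045015 − 360360 − 6660225 + 166320 = 23190750.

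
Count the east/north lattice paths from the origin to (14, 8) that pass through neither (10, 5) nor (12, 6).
Number of paths = 157335

Inclusion–exclusion. Total paths: C(22, 14) = 319770. Through P₁: C(15, 10)·C(7, 4) = 105105. Through P₂: C(18, 12)·C(4, 2) = 111384. Since P₁ is strictly southwest of P₂, a monotone path through both must visit P₁ then P₂; paths through both = C(15, 10)·C(3, 2)·C(4, 2) = 54054. Avoid both = 319770 − 105105 − 111384 + 54054 = 157335.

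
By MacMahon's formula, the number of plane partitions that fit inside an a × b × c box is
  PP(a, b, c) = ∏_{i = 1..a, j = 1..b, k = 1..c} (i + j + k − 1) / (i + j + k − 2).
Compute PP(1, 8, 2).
PP(1, 8, 2) = 45

Evaluate the triple product over i = 1..1, j = 1..8, k = 1..2. The factors are (2/1) · (3/2) · (3/2) · (4/3) · (4/3) · (5/4) · (5/4) · (6/5) · … (16 factors total). The numerators and denominators telescope so the product is an integer; carrying out the multiplication exactly gives PP(1, 8, 2) = 45.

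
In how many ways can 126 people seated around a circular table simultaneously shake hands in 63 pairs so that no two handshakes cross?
C_63 = 94295850558771979787935384946380125

These noncrossing handshakes are counted by the Catalan number C_n = (1/(n + 1)) · C(2n, n). For n = 63: C_63 = (1/64) · C(126, 63) = 6034934435761406706427864636568328000/64 = 94295850558771979787935384946380125.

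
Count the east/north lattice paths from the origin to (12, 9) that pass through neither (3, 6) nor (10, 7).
Number of paths = 162794

Inclusion–exclusion. Total paths: C(21, 12) = 293930. Through P₁: C(9, 3)·C(12, 9) = 18480. Through P₂: C(17, 10)·C(4, 2) = 116688. Since P₁ is strictly southwest of P₂, a monotone path through both must visit P₁ then P₂; paths through both = C(9, 3)·C(8, 7)·C(4, 2) = 4032. Avoid both = 293930 − 18480 − 116688 + 4032 = 162794.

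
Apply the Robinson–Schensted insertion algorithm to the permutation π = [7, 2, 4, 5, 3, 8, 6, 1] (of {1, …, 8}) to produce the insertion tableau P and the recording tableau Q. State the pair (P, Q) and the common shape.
P = [1, 3, 5, 6] / [2, 8] / [4] / [7];  Q = [1, 3, 4, 6] / [2, 7] / [5] / [8];  common shape = (4, 2, 1, 1)

Row-insert the values π_1, π_2, … into P one at a time, bumping the leftmost entry strictly greater than the inserted value down to the next row. The recording tableau Q records, in position (i, j), the step at which that cell was added to P.
  Insert 7 (step 1): P = [7];  Q = [1]
  Insert 2 (step 2): P = [2] / [7];  Q = [1] / [2]
  Insert 4 (step 3): P = [2, 4] / [7];  Q = [1, 3] / [2]
  Insert 5 (step 4): P = [2, 4, 5] / [7];  Q = [1, 3, 4] / [2]
  Insert 3 (step 5): P = [2, 3, 5] / [4] / [7];  Q = [1, 3, 4] / [2] / [5]
  Insert 8 (step 6): P = [2, 3, 5, 8] / [4] / [7];  Q = [1, 3, 4, 6] / [2] / [5]
  Insert 6 (step 7): P = [2, 3, 5, 6] / [4, 8] / [7];  Q = [1, 3, 4, 6] / [2, 7] / [5]
  Insert 1 (step 8): P = [1, 3, 5, 6] / [2, 8] / [4] / [7];  Q = [1, 3, 4, 6] / [2, 7] / [5] / [8]
Final shape: (4, 2, 1, 1).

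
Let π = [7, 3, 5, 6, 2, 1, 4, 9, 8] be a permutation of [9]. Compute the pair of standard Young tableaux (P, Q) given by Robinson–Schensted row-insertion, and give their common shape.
P = [1, 4, 6, 8] / [2, 5, 9] / [3] / [7];  Q = [1, 3, 4, 8] / [2, 7, 9] / [5] / [6];  common shape = (4, 3, 1, 1)

Row-insert the values π_1, π_2, … into P one at a time, bumping the leftmost entry strictly greater than the inserted value down to the next row. The recording tableau Q records, in position (i, j), the step at which that cell was added to P.
  Insert 7 (step 1): P = [7];  Q = [1]
  Insert 3 (step 2): P = [3] / [7];  Q = [1] / [2]
  Insert 5 (step 3): P = [3, 5] / [7];  Q = [1, 3] / [2]
  Insert 6 (step 4): P = [3, 5, 6] / [7];  Q = [1, 3, 4] / [2]
  Insert 2 (step 5): P = [2, 5, 6] / [3] / [7];  Q = [1, 3, 4] / [2] / [5]
  Insert 1 (step 6): P = [1, 5, 6] / [2] / [3] / [7];  Q = [1, 3, 4] / [2] / [5] / [6]
  Insert 4 (step 7): P = [1, 4, 6] / [2, 5] / [3] / [7];  Q = [1, 3, 4] / [2, 7] / [5] / [6]
  Insert 9 (step 8): P = [1, 4, 6, 9] / [2, 5] / [3] / [7];  Q = [1, 3, 4, 8] / [2, 7] / [5] / [6]
  Insert 8 (step 9): P = [1, 4, 6, 8] / [2, 5, 9] / [3] / [7];  Q = [1, 3, 4, 8] / [2, 7, 9] / [5] / [6]
Final shape: (4, 3, 1, 1).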